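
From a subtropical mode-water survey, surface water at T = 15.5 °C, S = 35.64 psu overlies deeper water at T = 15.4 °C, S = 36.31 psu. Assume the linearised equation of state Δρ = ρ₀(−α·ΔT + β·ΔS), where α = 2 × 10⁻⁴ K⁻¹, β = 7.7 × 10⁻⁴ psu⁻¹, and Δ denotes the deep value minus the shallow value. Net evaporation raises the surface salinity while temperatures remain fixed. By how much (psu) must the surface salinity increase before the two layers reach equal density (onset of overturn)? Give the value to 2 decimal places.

0.70 psu

Neutral buoyancy requires −α(T_deep − T_surf) + β(S_deep − S_surf′) = 0.
S_surf′ = S_deep − (α/β)·ΔT = 36.31 − (2 × 10⁻⁴/7.7 × 10⁻⁴)·(-0.1) = 36.3360 psu.
Increase required: 36.3360 − 35.64 = 0.6960 psu.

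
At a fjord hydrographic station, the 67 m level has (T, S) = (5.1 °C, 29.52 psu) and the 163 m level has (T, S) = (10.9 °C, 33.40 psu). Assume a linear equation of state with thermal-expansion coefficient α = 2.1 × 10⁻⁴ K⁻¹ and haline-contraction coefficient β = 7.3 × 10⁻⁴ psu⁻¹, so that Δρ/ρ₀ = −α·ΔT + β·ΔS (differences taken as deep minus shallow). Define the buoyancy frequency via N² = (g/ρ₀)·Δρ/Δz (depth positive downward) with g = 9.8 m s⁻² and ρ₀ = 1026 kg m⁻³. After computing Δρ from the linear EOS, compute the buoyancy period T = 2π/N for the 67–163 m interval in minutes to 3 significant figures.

8.16 min

ΔT = +5.8 K, ΔS = +3.88 psu (deep − shallow).
Δρ/ρ₀ = −αΔT + βΔS = -1.218 × 10⁻³ + 2.8324 × 10⁻³ = 1.6144 × 10⁻³, so Δρ ≈ 1.656 kg m⁻³.
N² = (g/ρ₀)·Δρ/Δz = g·(Δρ/ρ₀)/Δz = 9.8 × 1.6144 × 10⁻³ / 96 = 1.6480 × 10⁻⁴ s⁻².
N = √(1.6480 × 10⁻⁴) = 0.012837 rad s⁻¹ → T = 2π/N = 489.46 s = 8.1577 min ≈ 8.16 min.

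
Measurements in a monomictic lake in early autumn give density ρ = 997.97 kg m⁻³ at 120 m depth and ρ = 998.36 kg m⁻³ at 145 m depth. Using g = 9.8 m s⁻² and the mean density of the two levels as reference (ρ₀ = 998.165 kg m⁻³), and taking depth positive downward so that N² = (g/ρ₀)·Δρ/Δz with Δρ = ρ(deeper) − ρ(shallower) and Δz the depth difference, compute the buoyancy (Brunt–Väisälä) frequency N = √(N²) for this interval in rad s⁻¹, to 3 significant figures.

Δρ = 998.36 − 997.97 = 0.39 kg m⁻³ over Δz = 145 − 120 = 25 m.
N² = (9.8/998.165) × (0.39/25) = 1.5316 × 10⁻⁴ s⁻².
N = √(1.5316 × 10⁻⁴) = 0.012376 rad s⁻¹ ≈ 0.0124 rad s⁻¹.

0.0124 rad s⁻¹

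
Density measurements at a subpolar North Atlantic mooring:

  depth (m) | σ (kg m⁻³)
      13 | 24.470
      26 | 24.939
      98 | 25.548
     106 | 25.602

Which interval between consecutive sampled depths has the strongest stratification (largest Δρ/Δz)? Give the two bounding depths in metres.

Compute the density gradient over each adjacent pair:
  13–26 m: Δρ/Δz = 0.469/13 = 0.036 kg m⁻⁴
  26–98 m: Δρ/Δz = 0.609/72 = 8.5 × 10⁻³ kg m⁻⁴
  98–106 m: Δρ/Δz = 0.054/8 = 6.7 × 10⁻³ kg m⁻⁴
The largest gradient is in the 13–26 m interval — the pycnocline.

13–26 m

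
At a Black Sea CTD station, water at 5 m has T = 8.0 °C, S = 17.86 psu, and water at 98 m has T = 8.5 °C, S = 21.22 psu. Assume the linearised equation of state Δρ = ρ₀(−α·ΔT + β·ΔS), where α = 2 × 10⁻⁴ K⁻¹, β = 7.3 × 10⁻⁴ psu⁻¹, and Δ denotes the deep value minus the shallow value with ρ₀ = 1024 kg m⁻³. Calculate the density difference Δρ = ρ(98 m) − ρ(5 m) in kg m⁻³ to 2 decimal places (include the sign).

ΔT = +0.5 K, ΔS = +3.36 psu (deep − shallow).
Δρ/ρ₀ = −(2 × 10⁻⁴)(+0.5) + (7.3 × 10⁻⁴)(+3.36) = 2.3528 × 10⁻³.
Δρ = 1024 × (2.3528 × 10⁻³) = +2.41 kg m⁻³.
Positive Δρ: denser below, stable.

+2.41 kg m⁻³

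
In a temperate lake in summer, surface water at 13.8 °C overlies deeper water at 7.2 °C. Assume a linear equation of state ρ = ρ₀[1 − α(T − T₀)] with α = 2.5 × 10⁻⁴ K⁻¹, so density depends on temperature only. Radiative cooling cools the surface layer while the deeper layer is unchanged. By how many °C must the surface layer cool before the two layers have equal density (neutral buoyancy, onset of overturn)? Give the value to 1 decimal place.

With temperature the only control, equal density requires T_surf′ = T_deep.
T_surf′ = 7.2 °C.
Cooling required: 13.8 − 7.2 = 6.6 °C.

6.6 °C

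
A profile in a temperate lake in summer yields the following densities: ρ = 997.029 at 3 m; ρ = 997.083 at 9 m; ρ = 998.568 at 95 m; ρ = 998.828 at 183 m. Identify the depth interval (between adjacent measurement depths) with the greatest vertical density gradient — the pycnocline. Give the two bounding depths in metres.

9–95 m

Compute the density gradient over each adjacent pair:
  3–9 m: Δρ/Δz = 0.054/6 = 9.0 × 10⁻³ kg m⁻⁴
  9–95 m: Δρ/Δz = 1.485/86 = 0.017 kg m⁻⁴
  95–183 m: Δρ/Δz = 0.260/88 = 3.0 × 10⁻³ kg m⁻⁴
The largest gradient is in the 9–95 m interval — the pycnocline.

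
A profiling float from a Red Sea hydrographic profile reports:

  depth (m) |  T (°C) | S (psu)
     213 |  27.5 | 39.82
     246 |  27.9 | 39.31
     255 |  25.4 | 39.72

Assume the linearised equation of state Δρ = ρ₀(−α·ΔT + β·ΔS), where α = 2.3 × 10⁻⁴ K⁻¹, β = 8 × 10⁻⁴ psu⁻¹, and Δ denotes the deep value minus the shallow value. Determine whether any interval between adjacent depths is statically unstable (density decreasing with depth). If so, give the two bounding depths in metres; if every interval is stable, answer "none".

213–246 m

Evaluate Δρ/ρ₀ = −αΔT + βΔS across each adjacent pair:
  213–246 m: −αΔT+βΔS = −(2.3 × 10⁻⁴)(+0.4)+(8 × 10⁻⁴)(-0.51) = -5.0 × 10⁻⁴ → UNSTABLE
  246–255 m: −αΔT+βΔS = −(2.3 × 10⁻⁴)(-2.5)+(8 × 10⁻⁴)(+0.41) = 9.0 × 10⁻⁴ → stable
The 213–246 m interval has Δρ < 0: lighter water underlies denser water.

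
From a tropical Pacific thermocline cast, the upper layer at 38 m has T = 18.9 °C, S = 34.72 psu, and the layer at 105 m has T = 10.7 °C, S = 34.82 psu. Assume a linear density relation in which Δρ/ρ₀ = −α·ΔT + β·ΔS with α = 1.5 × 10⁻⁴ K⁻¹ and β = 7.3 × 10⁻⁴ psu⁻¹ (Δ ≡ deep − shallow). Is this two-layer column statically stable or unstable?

stable

ΔT = 10.7 − 18.9 = -8.2 K and ΔS = 34.82 − 34.72 = +0.10 psu (deep − shallow).
−αΔT = 1.23 × 10⁻³; βΔS = 7.30 × 10⁻⁵; sum Δρ/ρ₀ = 1.303 × 10⁻³.
Δρ/ρ₀ > 0, so Δρ > 0: deeper water is denser → statically stable.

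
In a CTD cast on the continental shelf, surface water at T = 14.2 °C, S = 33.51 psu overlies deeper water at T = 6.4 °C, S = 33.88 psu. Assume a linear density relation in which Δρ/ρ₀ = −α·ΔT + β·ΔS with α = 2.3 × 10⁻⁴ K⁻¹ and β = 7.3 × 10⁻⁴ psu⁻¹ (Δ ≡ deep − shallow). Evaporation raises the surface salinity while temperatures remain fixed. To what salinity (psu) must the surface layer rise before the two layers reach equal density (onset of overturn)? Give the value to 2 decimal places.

Neutral buoyancy requires −α(T_deep − T_surf) + β(S_deep − S_surf′) = 0.
S_surf′ = S_deep − (α/β)·ΔT = 33.88 − (2.3 × 10⁻⁴/7.3 × 10⁻⁴)·(-7.8) = 36.3375 psu.
Increase required: 36.3375 − 33.51 = 2.8275 psu.

36.34 psu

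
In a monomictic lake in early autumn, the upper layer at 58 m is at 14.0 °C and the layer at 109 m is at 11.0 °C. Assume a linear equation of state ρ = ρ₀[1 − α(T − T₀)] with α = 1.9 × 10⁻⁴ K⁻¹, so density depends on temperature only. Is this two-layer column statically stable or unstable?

stable

ΔT = 11.0 − 14.0 = -3.0 K, so Δρ/ρ₀ = −αΔT = 5.70 × 10⁻⁴.
Δρ/ρ₀ > 0, so Δρ > 0: deeper water is denser → statically stable.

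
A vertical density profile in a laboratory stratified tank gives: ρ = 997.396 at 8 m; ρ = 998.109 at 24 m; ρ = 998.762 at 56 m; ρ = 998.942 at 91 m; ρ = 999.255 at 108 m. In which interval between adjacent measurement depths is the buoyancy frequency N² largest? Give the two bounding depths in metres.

Compute the density gradient over each adjacent pair:
  8–24 m: Δρ/Δz = 0.713/16 = 0.045 kg m⁻⁴
  24–56 m: Δρ/Δz = 0.653/32 = 0.020 kg m⁻⁴
  56–91 m: Δρ/Δz = 0.180/35 = 5.1 × 10⁻³ kg m⁻⁴
  91–108 m: Δρ/Δz = 0.313/17 = 0.018 kg m⁻⁴
The largest gradient is in the 8–24 m interval — the pycnocline.

8–24 m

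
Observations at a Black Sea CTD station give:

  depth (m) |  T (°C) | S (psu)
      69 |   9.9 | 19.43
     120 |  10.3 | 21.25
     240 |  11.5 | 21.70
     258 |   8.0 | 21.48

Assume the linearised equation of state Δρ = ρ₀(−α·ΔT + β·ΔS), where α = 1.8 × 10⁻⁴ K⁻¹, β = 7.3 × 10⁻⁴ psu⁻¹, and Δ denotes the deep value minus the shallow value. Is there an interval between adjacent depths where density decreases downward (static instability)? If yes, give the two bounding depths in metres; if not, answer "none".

Evaluate Δρ/ρ₀ = −αΔT + βΔS across each adjacent pair:
  69–120 m: −αΔT+βΔS = −(1.8 × 10⁻⁴)(+0.4)+(7.3 × 10⁻⁴)(+1.82) = 1.3 × 10⁻³ → stable
  120–240 m: −αΔT+βΔS = −(1.8 × 10⁻⁴)(+1.2)+(7.3 × 10⁻⁴)(+0.45) = 1.1 × 10⁻⁴ → stable
  240–258 m: −αΔT+βΔS = −(1.8 × 10⁻⁴)(-3.5)+(7.3 × 10⁻⁴)(-0.22) = 4.7 × 10⁻⁴ → stable
Every interval has Δρ > 0: the column is stably stratified throughout.

none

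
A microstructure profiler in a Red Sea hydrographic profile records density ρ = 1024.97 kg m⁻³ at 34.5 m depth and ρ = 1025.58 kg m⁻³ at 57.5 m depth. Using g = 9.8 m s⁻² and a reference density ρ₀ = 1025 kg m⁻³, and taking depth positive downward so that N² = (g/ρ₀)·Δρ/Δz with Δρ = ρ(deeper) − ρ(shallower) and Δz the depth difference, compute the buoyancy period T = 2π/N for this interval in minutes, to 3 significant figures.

6.58 min

Δρ = 1025.58 − 1024.97 = 0.61 kg m⁻³ over Δz = 57.5 − 34.5 = 23 m.
N² = (9.8/1025) × (0.61/23) = 2.5357 × 10⁻⁴ s⁻².
N = √(2.5357 × 10⁻⁴) = 0.015924 rad s⁻¹, so T = 2π/N = 394.57 s = 6.5762 min ≈ 6.58 min.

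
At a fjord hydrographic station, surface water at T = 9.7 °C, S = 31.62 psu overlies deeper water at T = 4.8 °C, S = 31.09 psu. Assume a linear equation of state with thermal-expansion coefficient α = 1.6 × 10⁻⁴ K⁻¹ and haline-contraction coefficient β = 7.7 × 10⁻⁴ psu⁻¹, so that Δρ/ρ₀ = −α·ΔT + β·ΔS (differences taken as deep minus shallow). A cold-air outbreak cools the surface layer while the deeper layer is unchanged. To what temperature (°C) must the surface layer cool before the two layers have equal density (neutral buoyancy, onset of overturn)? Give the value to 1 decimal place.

Neutral buoyancy requires Δρ = 0, i.e. −α(T_deep − T_surf′) + β(S_deep − S_surf) = 0.
T_surf′ = T_deep − (β/α)·ΔS = 4.8 − (7.7 × 10⁻⁴/1.6 × 10⁻⁴)·(-0.53) = 7.351 °C.
Cooling required: 9.7 − (7.351) = 2.349 °C.

7.4 °C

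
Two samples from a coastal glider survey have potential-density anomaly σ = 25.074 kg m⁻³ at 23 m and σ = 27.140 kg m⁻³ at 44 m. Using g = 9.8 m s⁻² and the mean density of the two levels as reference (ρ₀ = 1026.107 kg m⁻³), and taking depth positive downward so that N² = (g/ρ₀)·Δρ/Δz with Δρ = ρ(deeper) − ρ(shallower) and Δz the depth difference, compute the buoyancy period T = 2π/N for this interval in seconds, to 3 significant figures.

Δρ = 1027.140 − 1025.074 = 2.066 kg m⁻³ over Δz = 44 − 23 = 21 m.
N² = (9.8/1026.107) × (2.066/21) = 9.3960 × 10⁻⁴ s⁻².
N = √(9.3960 × 10⁻⁴) = 0.030653 rad s⁻¹, so T = 2π/N = 204.98 s ≈ 205 s.

205 s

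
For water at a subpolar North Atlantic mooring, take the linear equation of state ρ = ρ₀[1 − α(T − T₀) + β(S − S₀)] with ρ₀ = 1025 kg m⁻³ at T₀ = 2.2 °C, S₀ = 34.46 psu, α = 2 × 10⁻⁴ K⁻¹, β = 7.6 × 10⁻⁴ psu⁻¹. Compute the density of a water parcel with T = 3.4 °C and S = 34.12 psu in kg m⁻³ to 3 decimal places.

1024.489 kg m⁻³

T − T₀ = +1.2 K, S − S₀ = -0.34 psu.
Bracket = 1 − α·(+1.2) + β·(-0.34) = 1 + (-4.984 × 10⁻⁴) = 0.9995016.
ρ = 1025 × 0.9995016 = 1024.489 kg m⁻³.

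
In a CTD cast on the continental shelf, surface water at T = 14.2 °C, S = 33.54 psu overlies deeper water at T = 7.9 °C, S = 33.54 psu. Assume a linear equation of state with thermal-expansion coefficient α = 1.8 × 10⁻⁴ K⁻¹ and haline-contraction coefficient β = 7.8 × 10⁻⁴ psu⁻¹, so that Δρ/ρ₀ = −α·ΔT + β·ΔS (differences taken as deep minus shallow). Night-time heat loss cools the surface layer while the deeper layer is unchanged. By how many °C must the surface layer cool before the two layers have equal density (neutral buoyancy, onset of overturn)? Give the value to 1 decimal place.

6.3 °C

Neutral buoyancy requires Δρ = 0, i.e. −α(T_deep − T_surf′) + β(S_deep − S_surf) = 0.
T_surf′ = T_deep − (β/α)·ΔS = 7.9 − (7.8 × 10⁻⁴/1.8 × 10⁻⁴)·(+0.00) = 7.900 °C.
Cooling required: 14.2 − (7.900) = 6.300 °C.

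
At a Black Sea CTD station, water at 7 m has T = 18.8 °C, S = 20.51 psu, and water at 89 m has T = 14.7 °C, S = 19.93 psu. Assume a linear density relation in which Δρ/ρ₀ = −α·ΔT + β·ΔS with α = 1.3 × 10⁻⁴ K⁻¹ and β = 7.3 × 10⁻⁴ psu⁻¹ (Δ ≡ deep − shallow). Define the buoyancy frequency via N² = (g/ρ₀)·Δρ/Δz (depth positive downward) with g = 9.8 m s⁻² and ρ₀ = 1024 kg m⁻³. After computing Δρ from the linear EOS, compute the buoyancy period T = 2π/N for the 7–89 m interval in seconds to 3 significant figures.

ΔT = -4.1 K, ΔS = -0.58 psu (deep − shallow).
Δρ/ρ₀ = −αΔT + βΔS = 5.33 × 10⁻⁴ − 4.234 × 10⁻⁴ = 1.096 × 10⁻⁴, so Δρ ≈ 0.1122 kg m⁻³.
N² = (g/ρ₀)·Δρ/Δz = g·(Δρ/ρ₀)/Δz = 9.8 × 1.096 × 10⁻⁴ / 82 = 1.3099 × 10⁻⁵ s⁻².
N = √(1.3099 × 10⁻⁵) = 3.6193 × 10⁻³ rad s⁻¹ → T = 2π/N = 1.7360 × 10³ s ≈ 1.74 × 10³ s.

1.74 × 10³ s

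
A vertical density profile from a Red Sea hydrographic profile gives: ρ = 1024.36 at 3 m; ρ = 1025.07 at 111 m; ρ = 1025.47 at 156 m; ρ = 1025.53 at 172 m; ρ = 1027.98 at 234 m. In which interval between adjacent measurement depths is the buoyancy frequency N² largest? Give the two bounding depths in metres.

Compute the density gradient over each adjacent pair:
  3–111 m: Δρ/Δz = 0.71/108 = 6.6 × 10⁻³ kg m⁻⁴
  111–156 m: Δρ/Δz = 0.40/45 = 8.9 × 10⁻³ kg m⁻⁴
  156–172 m: Δρ/Δz = 0.06/16 = 3.7 × 10⁻³ kg m⁻⁴
  172–234 m: Δρ/Δz = 2.45/62 = 0.040 kg m⁻⁴
The largest gradient is in the 172–234 m interval — the pycnocline.

172–234 m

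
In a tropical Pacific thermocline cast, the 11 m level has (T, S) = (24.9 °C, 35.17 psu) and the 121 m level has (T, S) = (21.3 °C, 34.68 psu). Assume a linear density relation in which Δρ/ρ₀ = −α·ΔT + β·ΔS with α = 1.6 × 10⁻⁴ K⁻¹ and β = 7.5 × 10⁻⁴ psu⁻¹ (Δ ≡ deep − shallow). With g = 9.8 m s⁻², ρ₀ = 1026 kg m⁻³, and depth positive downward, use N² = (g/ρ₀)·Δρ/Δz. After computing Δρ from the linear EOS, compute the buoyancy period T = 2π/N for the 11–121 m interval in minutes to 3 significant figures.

24.3 min

ΔT = -3.6 K, ΔS = -0.49 psu (deep − shallow).
Δρ/ρ₀ = −αΔT + βΔS = 5.76 × 10⁻⁴ − 3.675 × 10⁻⁴ = 2.085 × 10⁻⁴, so Δρ ≈ 0.2139 kg m⁻³.
N² = (g/ρ₀)·Δρ/Δz = g·(Δρ/ρ₀)/Δz = 9.8 × 2.085 × 10⁻⁴ / 110 = 1.8575 × 10⁻⁵ s⁻².
N = √(1.8575 × 10⁻⁵) = 4.3099 × 10⁻³ rad s⁻¹ → T = 2π/N = 1.4578 × 10³ s = 24.297 min ≈ 24.3 min.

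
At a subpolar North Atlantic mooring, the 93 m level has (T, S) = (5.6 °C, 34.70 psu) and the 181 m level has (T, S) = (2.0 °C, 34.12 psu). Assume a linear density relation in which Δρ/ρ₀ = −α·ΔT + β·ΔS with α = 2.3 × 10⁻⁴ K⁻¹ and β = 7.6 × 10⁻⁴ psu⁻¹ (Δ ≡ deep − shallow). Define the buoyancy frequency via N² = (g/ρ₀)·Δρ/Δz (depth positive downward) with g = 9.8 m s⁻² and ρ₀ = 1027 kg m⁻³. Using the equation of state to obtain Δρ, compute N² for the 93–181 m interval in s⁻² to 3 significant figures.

ΔT = -3.6 K, ΔS = -0.58 psu (deep − shallow).
Δρ/ρ₀ = −αΔT + βΔS = 8.28 × 10⁻⁴ − 4.408 × 10⁻⁴ = 3.872 × 10⁻⁴, so Δρ ≈ 0.3977 kg m⁻³.
N² = (g/ρ₀)·Δρ/Δz = g·(Δρ/ρ₀)/Δz = 9.8 × 3.872 × 10⁻⁴ / 88 = 4.3120 × 10⁻⁵ s⁻² ≈ 4.31 × 10⁻⁵ s⁻².

4.31 × 10⁻⁵ s⁻²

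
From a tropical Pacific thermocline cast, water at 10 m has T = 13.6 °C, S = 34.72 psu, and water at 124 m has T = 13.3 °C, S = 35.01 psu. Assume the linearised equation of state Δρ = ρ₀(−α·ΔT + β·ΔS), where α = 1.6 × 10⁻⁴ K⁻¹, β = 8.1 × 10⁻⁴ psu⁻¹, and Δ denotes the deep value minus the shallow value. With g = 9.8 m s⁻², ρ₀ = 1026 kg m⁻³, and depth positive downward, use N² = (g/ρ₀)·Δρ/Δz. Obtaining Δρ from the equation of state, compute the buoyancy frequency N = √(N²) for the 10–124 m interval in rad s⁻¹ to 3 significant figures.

ΔT = -0.3 K, ΔS = +0.29 psu (deep − shallow).
Δρ/ρ₀ = −αΔT + βΔS = 4.80 × 10⁻⁵ + 2.349 × 10⁻⁴ = 2.829 × 10⁻⁴, so Δρ ≈ 0.2903 kg m⁻³.
N² = (g/ρ₀)·Δρ/Δz = g·(Δρ/ρ₀)/Δz = 9.8 × 2.829 × 10⁻⁴ / 114 = 2.4319 × 10⁻⁵ s⁻².
N = √(2.4319 × 10⁻⁵) = 4.9314 × 10⁻³ rad s⁻¹ ≈ 4.93 × 10⁻³ rad s⁻¹.

4.93 × 10⁻³ rad s⁻¹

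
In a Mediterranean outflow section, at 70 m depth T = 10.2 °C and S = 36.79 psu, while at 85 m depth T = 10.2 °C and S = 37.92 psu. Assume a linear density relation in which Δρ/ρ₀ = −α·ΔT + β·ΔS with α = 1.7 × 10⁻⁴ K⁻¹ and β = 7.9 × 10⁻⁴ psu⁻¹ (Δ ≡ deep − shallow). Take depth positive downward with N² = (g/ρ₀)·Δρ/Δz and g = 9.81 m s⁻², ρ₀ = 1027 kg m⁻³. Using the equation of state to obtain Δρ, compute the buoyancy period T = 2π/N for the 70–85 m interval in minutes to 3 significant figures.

ΔT = +0.0 K, ΔS = +1.13 psu (deep − shallow).
Δρ/ρ₀ = −αΔT + βΔS = 0 + 8.927 × 10⁻⁴ = 8.927 × 10⁻⁴, so Δρ ≈ 0.9168 kg m⁻³.
N² = (g/ρ₀)·Δρ/Δz = g·(Δρ/ρ₀)/Δz = 9.81 × 8.927 × 10⁻⁴ / 15 = 5.8383 × 10⁻⁴ s⁻².
N = √(5.8383 × 10⁻⁴) = 0.024163 rad s⁻¹ → T = 2π/N = 260.03 s = 4.3338 min ≈ 4.33 min.

4.33 min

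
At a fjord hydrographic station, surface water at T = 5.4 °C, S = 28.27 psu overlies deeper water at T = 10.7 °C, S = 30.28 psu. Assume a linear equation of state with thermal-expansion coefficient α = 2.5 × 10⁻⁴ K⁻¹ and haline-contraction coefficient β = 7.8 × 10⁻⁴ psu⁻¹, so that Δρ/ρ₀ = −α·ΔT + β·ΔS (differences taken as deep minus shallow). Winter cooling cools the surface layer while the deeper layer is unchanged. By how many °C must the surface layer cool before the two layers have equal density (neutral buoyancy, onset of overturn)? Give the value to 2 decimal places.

Neutral buoyancy requires Δρ = 0, i.e. −α(T_deep − T_surf′) + β(S_deep − S_surf) = 0.
T_surf′ = T_deep − (β/α)·ΔS = 10.7 − (7.8 × 10⁻⁴/2.5 × 10⁻⁴)·(+2.01) = 4.4288 °C.
Cooling required: 5.4 − (4.4288) = 0.9712 °C.

0.97 °C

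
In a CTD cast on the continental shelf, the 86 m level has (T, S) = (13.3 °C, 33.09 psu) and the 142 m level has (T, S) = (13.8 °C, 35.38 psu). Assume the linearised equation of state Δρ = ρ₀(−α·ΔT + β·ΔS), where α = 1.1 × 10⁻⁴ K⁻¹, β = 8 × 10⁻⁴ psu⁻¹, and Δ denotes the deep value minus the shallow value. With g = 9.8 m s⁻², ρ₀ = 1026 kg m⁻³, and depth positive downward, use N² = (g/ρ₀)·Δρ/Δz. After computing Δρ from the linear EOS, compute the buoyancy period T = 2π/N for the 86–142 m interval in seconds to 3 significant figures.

ΔT = +0.5 K, ΔS = +2.29 psu (deep − shallow).
Δρ/ρ₀ = −αΔT + βΔS = -5.50 × 10⁻⁵ + 1.832 × 10⁻³ = 1.777 × 10⁻³, so Δρ ≈ 1.823 kg m⁻³.
N² = (g/ρ₀)·Δρ/Δz = g·(Δρ/ρ₀)/Δz = 9.8 × 1.777 × 10⁻³ / 56 = 3.1098 × 10⁻⁴ s⁻².
N = √(3.1098 × 10⁻⁴) = 0.017635 rad s⁻¹ → T = 2π/N = 356.29 s ≈ 356 s.

356 s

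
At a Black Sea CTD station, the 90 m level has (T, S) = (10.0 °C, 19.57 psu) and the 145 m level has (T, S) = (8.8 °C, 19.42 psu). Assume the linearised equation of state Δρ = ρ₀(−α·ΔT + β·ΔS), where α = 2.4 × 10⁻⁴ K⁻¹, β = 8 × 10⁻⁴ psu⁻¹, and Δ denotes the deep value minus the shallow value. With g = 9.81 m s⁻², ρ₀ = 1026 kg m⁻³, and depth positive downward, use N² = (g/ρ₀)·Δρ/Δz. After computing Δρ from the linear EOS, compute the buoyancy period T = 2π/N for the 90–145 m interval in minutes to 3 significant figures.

ΔT = -1.2 K, ΔS = -0.15 psu (deep − shallow).
Δρ/ρ₀ = −αΔT + βΔS = 2.88 × 10⁻⁴ − 1.20 × 10⁻⁴ = 1.68 × 10⁻⁴, so Δρ ≈ 0.1724 kg m⁻³.
N² = (g/ρ₀)·Δρ/Δz = g·(Δρ/ρ₀)/Δz = 9.81 × 1.68 × 10⁻⁴ / 55 = 2.9965 × 10⁻⁵ s⁻².
N = √(2.9965 × 10⁻⁵) = 5.4740 × 10⁻³ rad s⁻¹ → T = 2π/N = 1.1478 × 10³ s = 19.130 min ≈ 19.1 min.

19.1 min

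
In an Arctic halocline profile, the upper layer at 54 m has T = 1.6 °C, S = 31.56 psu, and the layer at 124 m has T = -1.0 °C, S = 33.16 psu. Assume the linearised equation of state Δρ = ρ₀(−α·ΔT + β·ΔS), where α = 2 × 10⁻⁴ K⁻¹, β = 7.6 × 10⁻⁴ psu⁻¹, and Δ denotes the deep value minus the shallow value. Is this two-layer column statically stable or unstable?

ΔT = -1.0 − 1.6 = -2.6 K and ΔS = 33.16 − 31.56 = +1.60 psu (deep − shallow).
−αΔT = 5.20 × 10⁻⁴; βΔS = 1.216 × 10⁻³; sum Δρ/ρ₀ = 1.736 × 10⁻³.
Δρ/ρ₀ > 0, so Δρ > 0: deeper water is denser → statically stable.

stable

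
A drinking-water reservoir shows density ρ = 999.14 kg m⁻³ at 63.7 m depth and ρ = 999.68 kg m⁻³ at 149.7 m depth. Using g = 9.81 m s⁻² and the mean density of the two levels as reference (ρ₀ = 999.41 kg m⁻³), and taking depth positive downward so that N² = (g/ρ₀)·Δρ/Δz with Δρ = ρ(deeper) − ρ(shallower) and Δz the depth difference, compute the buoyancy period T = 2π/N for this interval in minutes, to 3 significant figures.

Δρ = 999.68 − 999.14 = 0.54 kg m⁻³ over Δz = 149.7 − 63.7 = 86 m.
N² = (9.81/999.41) × (0.54/86) = 6.1634 × 10⁻⁵ s⁻².
N = √(6.1634 × 10⁻⁵) = 7.8507 × 10⁻³ rad s⁻¹, so T = 2π/N = 800.33 s = 13.339 min ≈ 13.3 min.

13.3 min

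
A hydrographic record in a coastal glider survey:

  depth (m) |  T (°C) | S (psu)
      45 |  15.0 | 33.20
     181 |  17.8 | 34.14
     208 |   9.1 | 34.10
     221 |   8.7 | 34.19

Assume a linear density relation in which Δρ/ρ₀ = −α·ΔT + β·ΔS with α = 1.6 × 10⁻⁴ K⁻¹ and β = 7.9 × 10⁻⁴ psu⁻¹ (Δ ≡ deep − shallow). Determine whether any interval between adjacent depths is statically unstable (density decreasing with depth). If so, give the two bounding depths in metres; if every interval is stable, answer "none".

none

Evaluate Δρ/ρ₀ = −αΔT + βΔS across each adjacent pair:
  45–181 m: −αΔT+βΔS = −(1.6 × 10⁻⁴)(+2.8)+(7.9 × 10⁻⁴)(+0.94) = 2.9 × 10⁻⁴ → stable
  181–208 m: −αΔT+βΔS = −(1.6 × 10⁻⁴)(-8.7)+(7.9 × 10⁻⁴)(-0.04) = 1.4 × 10⁻³ → stable
  208–221 m: −αΔT+βΔS = −(1.6 × 10⁻⁴)(-0.4)+(7.9 × 10⁻⁴)(+0.09) = 1.4 × 10⁻⁴ → stable
Every interval has Δρ > 0: the column is stably stratified throughout.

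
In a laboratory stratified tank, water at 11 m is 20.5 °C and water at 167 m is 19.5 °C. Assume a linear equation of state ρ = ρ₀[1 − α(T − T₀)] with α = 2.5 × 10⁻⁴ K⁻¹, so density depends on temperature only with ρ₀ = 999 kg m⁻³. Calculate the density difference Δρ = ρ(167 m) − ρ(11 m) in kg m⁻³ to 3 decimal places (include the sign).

ΔT = -1.0 K, Δρ/ρ₀ = −αΔT = 2.50 × 10⁻⁴.
Δρ = 999 × (2.50 × 10⁻⁴) = +0.250 kg m⁻³.
Positive Δρ: denser below, stable.

+0.250 kg m⁻³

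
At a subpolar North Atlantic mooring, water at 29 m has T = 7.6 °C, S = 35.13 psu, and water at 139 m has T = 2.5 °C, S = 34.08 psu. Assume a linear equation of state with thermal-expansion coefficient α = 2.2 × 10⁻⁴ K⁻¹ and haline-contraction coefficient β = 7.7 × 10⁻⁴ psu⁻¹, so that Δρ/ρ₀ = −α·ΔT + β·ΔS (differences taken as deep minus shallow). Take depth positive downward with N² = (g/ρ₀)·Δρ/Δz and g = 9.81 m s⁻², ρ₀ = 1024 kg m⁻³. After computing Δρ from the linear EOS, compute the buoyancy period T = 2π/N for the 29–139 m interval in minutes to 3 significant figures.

19.8 min

ΔT = -5.1 K, ΔS = -1.05 psu (deep − shallow).
Δρ/ρ₀ = −αΔT + βΔS = 1.122 × 10⁻³ − 8.085 × 10⁻⁴ = 3.135 × 10⁻⁴, so Δρ ≈ 0.3210 kg m⁻³.
N² = (g/ρ₀)·Δρ/Δz = g·(Δρ/ρ₀)/Δz = 9.81 × 3.135 × 10⁻⁴ / 110 = 2.7959 × 10⁻⁵ s⁻².
N = √(2.7959 × 10⁻⁵) = 5.2876 × 10⁻³ rad s⁻¹ → T = 2π/N = 1.1883 × 10³ s = 19.805 min ≈ 19.8 min.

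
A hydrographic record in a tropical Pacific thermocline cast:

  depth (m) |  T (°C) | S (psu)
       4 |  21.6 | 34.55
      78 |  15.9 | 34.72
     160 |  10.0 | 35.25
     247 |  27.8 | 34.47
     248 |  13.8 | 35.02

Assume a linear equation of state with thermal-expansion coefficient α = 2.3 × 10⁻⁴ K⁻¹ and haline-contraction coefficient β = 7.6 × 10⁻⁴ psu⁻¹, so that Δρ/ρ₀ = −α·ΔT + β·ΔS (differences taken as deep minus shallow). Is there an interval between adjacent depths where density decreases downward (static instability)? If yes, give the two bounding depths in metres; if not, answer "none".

Evaluate Δρ/ρ₀ = −αΔT + βΔS across each adjacent pair:
  4–78 m: −αΔT+βΔS = −(2.3 × 10⁻⁴)(-5.7)+(7.6 × 10⁻⁴)(+0.17) = 1.4 × 10⁻³ → stable
  78–160 m: −αΔT+βΔS = −(2.3 × 10⁻⁴)(-5.9)+(7.6 × 10⁻⁴)(+0.53) = 1.8 × 10⁻³ → stable
  160–247 m: −αΔT+βΔS = −(2.3 × 10⁻⁴)(+17.8)+(7.6 × 10⁻⁴)(-0.78) = -4.7 × 10⁻³ → UNSTABLE
  247–248 m: −αΔT+βΔS = −(2.3 × 10⁻⁴)(-14.0)+(7.6 × 10⁻⁴)(+0.55) = 3.6 × 10⁻³ → stable
The 160–247 m interval has Δρ < 0: lighter water underlies denser water.

160–247 m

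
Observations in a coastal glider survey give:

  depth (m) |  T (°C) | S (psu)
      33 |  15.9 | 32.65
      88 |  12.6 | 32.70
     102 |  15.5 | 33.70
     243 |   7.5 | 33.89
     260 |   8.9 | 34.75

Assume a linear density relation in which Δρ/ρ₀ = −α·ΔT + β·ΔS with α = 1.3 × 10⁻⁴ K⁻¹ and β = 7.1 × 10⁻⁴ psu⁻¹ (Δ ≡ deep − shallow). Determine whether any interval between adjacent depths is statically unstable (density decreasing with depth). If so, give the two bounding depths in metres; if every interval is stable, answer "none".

none

Evaluate Δρ/ρ₀ = −αΔT + βΔS across each adjacent pair:
  33–88 m: −αΔT+βΔS = −(1.3 × 10⁻⁴)(-3.3)+(7.1 × 10⁻⁴)(+0.05) = 4.6 × 10⁻⁴ → stable
  88–102 m: −αΔT+βΔS = −(1.3 × 10⁻⁴)(+2.9)+(7.1 × 10⁻⁴)(+1.00) = 3.3 × 10⁻⁴ → stable
  102–243 m: −αΔT+βΔS = −(1.3 × 10⁻⁴)(-8.0)+(7.1 × 10⁻⁴)(+0.19) = 1.2 × 10⁻³ → stable
  243–260 m: −αΔT+βΔS = −(1.3 × 10⁻⁴)(+1.4)+(7.1 × 10⁻⁴)(+0.86) = 4.3 × 10⁻⁴ → stable
Every interval has Δρ > 0: the column is stably stratified throughout.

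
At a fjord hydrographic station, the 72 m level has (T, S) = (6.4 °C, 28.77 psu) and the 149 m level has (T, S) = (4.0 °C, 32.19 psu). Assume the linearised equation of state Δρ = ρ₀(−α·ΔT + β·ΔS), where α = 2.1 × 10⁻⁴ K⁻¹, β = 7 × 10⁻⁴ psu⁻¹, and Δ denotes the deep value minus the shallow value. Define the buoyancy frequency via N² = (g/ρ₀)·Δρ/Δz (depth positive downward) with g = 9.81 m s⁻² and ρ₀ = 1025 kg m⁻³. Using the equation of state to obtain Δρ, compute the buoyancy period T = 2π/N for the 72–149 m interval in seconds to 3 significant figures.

ΔT = -2.4 K, ΔS = +3.42 psu (deep − shallow).
Δρ/ρ₀ = −αΔT + βΔS = 5.04 × 10⁻⁴ + 2.394 × 10⁻³ = 2.898 × 10⁻³, so Δρ ≈ 2.970 kg m⁻³.
N² = (g/ρ₀)·Δρ/Δz = g·(Δρ/ρ₀)/Δz = 9.81 × 2.898 × 10⁻³ / 77 = 3.6921 × 10⁻⁴ s⁻².
N = √(3.6921 × 10⁻⁴) = 0.019215 rad s⁻¹ → T = 2π/N = 326.99 s ≈ 327 s.

327 s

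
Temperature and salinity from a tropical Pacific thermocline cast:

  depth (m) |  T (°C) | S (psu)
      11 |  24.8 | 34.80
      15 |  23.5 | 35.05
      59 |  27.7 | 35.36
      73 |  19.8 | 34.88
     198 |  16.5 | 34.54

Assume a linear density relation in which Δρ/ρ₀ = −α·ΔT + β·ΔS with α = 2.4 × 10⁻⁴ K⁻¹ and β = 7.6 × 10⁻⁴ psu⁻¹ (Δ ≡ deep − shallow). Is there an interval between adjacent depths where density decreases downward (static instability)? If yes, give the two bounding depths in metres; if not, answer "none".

Evaluate Δρ/ρ₀ = −αΔT + βΔS across each adjacent pair:
  11–15 m: −αΔT+βΔS = −(2.4 × 10⁻⁴)(-1.3)+(7.6 × 10⁻⁴)(+0.25) = 5.0 × 10⁻⁴ → stable
  15–59 m: −αΔT+βΔS = −(2.4 × 10⁻⁴)(+4.2)+(7.6 × 10⁻⁴)(+0.31) = -7.7 × 10⁻⁴ → UNSTABLE
  59–73 m: −αΔT+βΔS = −(2.4 × 10⁻⁴)(-7.9)+(7.6 × 10⁻⁴)(-0.48) = 1.5 × 10⁻³ → stable
  73–198 m: −αΔT+βΔS = −(2.4 × 10⁻⁴)(-3.3)+(7.6 × 10⁻⁴)(-0.34) = 5.3 × 10⁻⁴ → stable
The 15–59 m interval has Δρ < 0: lighter water underlies denser water.

15–59 m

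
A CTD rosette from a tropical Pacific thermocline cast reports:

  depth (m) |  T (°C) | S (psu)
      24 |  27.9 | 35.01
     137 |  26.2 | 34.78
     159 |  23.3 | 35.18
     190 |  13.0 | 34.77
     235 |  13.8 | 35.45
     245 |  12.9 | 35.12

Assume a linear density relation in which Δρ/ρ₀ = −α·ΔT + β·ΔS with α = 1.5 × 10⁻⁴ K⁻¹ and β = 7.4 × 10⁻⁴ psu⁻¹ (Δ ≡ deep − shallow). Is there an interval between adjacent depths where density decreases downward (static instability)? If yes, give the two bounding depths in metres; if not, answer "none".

235–245 m

Evaluate Δρ/ρ₀ = −αΔT + βΔS across each adjacent pair:
  24–137 m: −αΔT+βΔS = −(1.5 × 10⁻⁴)(-1.7)+(7.4 × 10⁻⁴)(-0.23) = 8.5 × 10⁻⁵ → stable
  137–159 m: −αΔT+βΔS = −(1.5 × 10⁻⁴)(-2.9)+(7.4 × 10⁻⁴)(+0.40) = 7.3 × 10⁻⁴ → stable
  159–190 m: −αΔT+βΔS = −(1.5 × 10⁻⁴)(-10.3)+(7.4 × 10⁻⁴)(-0.41) = 1.2 × 10⁻³ → stable
  190–235 m: −αΔT+βΔS = −(1.5 × 10⁻⁴)(+0.8)+(7.4 × 10⁻⁴)(+0.68) = 3.8 × 10⁻⁴ → stable
  235–245 m: −αΔT+βΔS = −(1.5 × 10⁻⁴)(-0.9)+(7.4 × 10⁻⁴)(-0.33) = -1.1 × 10⁻⁴ → UNSTABLE
The 235–245 m interval has Δρ < 0: lighter water underlies denser water.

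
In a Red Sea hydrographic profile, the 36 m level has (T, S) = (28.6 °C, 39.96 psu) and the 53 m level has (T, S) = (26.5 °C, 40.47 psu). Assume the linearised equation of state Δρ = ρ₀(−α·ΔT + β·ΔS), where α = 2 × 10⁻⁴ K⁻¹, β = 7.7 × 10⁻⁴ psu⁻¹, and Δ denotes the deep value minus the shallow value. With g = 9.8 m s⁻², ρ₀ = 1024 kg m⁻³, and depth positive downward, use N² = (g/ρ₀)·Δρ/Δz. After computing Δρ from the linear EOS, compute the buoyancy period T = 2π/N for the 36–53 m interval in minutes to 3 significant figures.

4.84 min

ΔT = -2.1 K, ΔS = +0.51 psu (deep − shallow).
Δρ/ρ₀ = −αΔT + βΔS = 4.20 × 10⁻⁴ + 3.927 × 10⁻⁴ = 8.127 × 10⁻⁴, so Δρ ≈ 0.8322 kg m⁻³.
N² = (g/ρ₀)·Δρ/Δz = g·(Δρ/ρ₀)/Δz = 9.8 × 8.127 × 10⁻⁴ / 17 = 4.6850 × 10⁻⁴ s⁻².
N = √(4.6850 × 10⁻⁴) = 0.021645 rad s⁻¹ → T = 2π/N = 290.28 s = 4.8380 min ≈ 4.84 min.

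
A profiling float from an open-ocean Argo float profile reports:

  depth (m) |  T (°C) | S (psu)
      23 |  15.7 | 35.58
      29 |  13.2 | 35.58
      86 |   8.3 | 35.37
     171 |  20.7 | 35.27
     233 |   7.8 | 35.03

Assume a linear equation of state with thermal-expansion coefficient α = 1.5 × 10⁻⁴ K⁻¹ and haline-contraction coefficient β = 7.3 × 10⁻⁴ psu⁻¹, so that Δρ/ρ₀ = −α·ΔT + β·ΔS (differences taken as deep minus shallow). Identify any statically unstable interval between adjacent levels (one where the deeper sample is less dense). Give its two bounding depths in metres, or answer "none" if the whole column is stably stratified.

86–171 m

Evaluate Δρ/ρ₀ = −αΔT + βΔS across each adjacent pair:
  23–29 m: −αΔT+βΔS = −(1.5 × 10⁻⁴)(-2.5)+(7.3 × 10⁻⁴)(+0.00) = 3.7 × 10⁻⁴ → stable
  29–86 m: −αΔT+βΔS = −(1.5 × 10⁻⁴)(-4.9)+(7.3 × 10⁻⁴)(-0.21) = 5.8 × 10⁻⁴ → stable
  86–171 m: −αΔT+βΔS = −(1.5 × 10⁻⁴)(+12.4)+(7.3 × 10⁻⁴)(-0.10) = -1.9 × 10⁻³ → UNSTABLE
  171–233 m: −αΔT+βΔS = −(1.5 × 10⁻⁴)(-12.9)+(7.3 × 10⁻⁴)(-0.24) = 1.8 × 10⁻³ → stable
The 86–171 m interval has Δρ < 0: lighter water underlies denser water.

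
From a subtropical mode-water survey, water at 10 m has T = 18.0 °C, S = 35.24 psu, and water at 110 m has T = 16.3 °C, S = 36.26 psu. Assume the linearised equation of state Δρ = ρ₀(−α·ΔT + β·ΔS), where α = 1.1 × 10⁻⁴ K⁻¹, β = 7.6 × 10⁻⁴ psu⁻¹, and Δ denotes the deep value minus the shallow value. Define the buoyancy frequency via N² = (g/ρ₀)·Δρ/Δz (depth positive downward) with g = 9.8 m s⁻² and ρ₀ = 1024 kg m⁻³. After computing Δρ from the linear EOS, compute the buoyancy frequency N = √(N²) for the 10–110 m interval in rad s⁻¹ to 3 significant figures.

9.71 × 10⁻³ rad s⁻¹

ΔT = -1.7 K, ΔS = +1.02 psu (deep − shallow).
Δρ/ρ₀ = −αΔT + βΔS = 1.87 × 10⁻⁴ + 7.752 × 10⁻⁴ = 9.622 × 10⁻⁴, so Δρ ≈ 0.9853 kg m⁻³.
N² = (g/ρ₀)·Δρ/Δz = g·(Δρ/ρ₀)/Δz = 9.8 × 9.622 × 10⁻⁴ / 100 = 9.4296 × 10⁻⁵ s⁻².
N = √(9.4296 × 10⁻⁵) = 9.7106 × 10⁻³ rad s⁻¹ ≈ 9.71 × 10⁻³ rad s⁻¹.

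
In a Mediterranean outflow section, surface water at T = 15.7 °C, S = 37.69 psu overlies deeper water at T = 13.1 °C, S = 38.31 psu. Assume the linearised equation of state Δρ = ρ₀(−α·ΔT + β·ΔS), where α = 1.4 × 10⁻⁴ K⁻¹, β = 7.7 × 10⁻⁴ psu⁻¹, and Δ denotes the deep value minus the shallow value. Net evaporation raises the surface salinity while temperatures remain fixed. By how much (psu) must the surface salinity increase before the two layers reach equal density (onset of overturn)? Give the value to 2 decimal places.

Neutral buoyancy requires −α(T_deep − T_surf) + β(S_deep − S_surf′) = 0.
S_surf′ = S_deep − (α/β)·ΔT = 38.31 − (1.4 × 10⁻⁴/7.7 × 10⁻⁴)·(-2.6) = 38.7827 psu.
Increase required: 38.7827 − 37.69 = 1.0927 psu.

1.09 psu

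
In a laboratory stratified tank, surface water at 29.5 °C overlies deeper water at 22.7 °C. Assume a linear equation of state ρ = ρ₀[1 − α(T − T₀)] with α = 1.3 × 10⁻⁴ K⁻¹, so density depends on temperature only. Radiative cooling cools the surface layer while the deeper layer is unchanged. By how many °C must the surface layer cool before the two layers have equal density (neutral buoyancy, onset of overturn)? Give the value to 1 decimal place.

6.8 °C

With temperature the only control, equal density requires T_surf′ = T_deep.
T_surf′ = 22.7 °C.
Cooling required: 29.5 − 22.7 = 6.8 °C.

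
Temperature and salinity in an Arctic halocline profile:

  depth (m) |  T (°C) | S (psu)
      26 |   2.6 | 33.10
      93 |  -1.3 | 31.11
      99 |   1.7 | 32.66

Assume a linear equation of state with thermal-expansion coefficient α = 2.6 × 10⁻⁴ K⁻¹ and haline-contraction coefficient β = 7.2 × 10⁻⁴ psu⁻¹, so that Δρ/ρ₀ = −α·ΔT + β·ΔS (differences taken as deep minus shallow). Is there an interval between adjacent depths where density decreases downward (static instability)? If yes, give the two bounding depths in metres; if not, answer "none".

Evaluate Δρ/ρ₀ = −αΔT + βΔS across each adjacent pair:
  26–93 m: −αΔT+βΔS = −(2.6 × 10⁻⁴)(-3.9)+(7.2 × 10⁻⁴)(-1.99) = -4.2 × 10⁻⁴ → UNSTABLE
  93–99 m: −αΔT+βΔS = −(2.6 × 10⁻⁴)(+3.0)+(7.2 × 10⁻⁴)(+1.55) = 3.4 × 10⁻⁴ → stable
The 26–93 m interval has Δρ < 0: lighter water underlies denser water.

26–93 m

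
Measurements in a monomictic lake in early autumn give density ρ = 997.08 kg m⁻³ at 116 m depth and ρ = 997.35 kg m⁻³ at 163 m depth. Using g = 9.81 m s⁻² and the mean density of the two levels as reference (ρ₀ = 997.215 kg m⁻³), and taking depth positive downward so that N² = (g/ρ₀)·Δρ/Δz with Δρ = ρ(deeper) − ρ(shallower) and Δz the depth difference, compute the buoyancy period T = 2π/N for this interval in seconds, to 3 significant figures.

Δρ = 997.35 − 997.08 = 0.27 kg m⁻³ over Δz = 163 − 116 = 47 m.
N² = (9.81/997.215) × (0.27/47) = 5.6513 × 10⁻⁵ s⁻².
N = √(5.6513 × 10⁻⁵) = 7.5175 × 10⁻³ rad s⁻¹, so T = 2π/N = 835.81 s ≈ 836 s.

836 s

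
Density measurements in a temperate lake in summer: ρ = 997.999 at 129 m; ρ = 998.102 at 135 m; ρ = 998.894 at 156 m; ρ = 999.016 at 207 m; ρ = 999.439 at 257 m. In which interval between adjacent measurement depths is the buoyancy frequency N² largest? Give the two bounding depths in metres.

135–156 m

Compute the density gradient over each adjacent pair:
  129–135 m: Δρ/Δz = 0.103/6 = 0.017 kg m⁻⁴
  135–156 m: Δρ/Δz = 0.792/21 = 0.038 kg m⁻⁴
  156–207 m: Δρ/Δz = 0.122/51 = 2.4 × 10⁻³ kg m⁻⁴
  207–257 m: Δρ/Δz = 0.423/50 = 8.5 × 10⁻³ kg m⁻⁴
The largest gradient is in the 135–156 m interval — the pycnocline.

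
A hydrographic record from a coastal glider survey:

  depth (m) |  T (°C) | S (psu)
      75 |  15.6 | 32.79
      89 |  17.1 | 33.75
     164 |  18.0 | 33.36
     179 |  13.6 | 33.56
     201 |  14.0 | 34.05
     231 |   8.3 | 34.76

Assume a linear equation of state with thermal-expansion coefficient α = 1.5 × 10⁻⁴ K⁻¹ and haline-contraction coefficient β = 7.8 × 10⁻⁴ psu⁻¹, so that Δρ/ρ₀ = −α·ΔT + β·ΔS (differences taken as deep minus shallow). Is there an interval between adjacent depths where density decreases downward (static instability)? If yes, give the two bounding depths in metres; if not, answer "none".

Evaluate Δρ/ρ₀ = −αΔT + βΔS across each adjacent pair:
  75–89 m: −αΔT+βΔS = −(1.5 × 10⁻⁴)(+1.5)+(7.8 × 10⁻⁴)(+0.96) = 5.2 × 10⁻⁴ → stable
  89–164 m: −αΔT+βΔS = −(1.5 × 10⁻⁴)(+0.9)+(7.8 × 10⁻⁴)(-0.39) = -4.4 × 10⁻⁴ → UNSTABLE
  164–179 m: −αΔT+βΔS = −(1.5 × 10⁻⁴)(-4.4)+(7.8 × 10⁻⁴)(+0.20) = 8.2 × 10⁻⁴ → stable
  179–201 m: −αΔT+βΔS = −(1.5 × 10⁻⁴)(+0.4)+(7.8 × 10⁻⁴)(+0.49) = 3.2 × 10⁻⁴ → stable
  201–231 m: −αΔT+βΔS = −(1.5 × 10⁻⁴)(-5.7)+(7.8 × 10⁻⁴)(+0.71) = 1.4 × 10⁻³ → stable
The 89–164 m interval has Δρ < 0: lighter water underlies denser water.

89–164 m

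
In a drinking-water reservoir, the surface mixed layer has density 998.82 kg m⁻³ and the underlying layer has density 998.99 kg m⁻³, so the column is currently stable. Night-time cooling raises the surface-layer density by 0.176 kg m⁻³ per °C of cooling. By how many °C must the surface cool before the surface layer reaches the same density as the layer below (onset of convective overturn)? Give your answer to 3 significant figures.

0.966 °C

Density deficit of the surface layer: 998.99 − 998.82 = 0.17 kg m⁻³.
Required change = 0.17 / 0.176 = 0.966 °C.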